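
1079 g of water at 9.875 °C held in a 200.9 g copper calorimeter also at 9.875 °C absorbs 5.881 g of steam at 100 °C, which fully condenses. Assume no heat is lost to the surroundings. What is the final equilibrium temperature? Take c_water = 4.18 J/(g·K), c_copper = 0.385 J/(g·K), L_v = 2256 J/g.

T_f ≈ 13.2 °C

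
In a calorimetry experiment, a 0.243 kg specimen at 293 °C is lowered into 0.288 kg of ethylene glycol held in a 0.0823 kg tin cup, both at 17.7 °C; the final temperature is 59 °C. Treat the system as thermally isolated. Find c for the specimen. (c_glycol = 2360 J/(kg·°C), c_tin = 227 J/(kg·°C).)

Net heat exchanged in the isolated system is zero:
0.243×c×(59 − 293) + 0.288×2360×(59 − 17.7) + 0.0823×227×(59 − 17.7) = 0
-56.86 c = -28842
c = -28842/-56.86 ≈ 507.2 J/(kg·°C)

c ≈ 507 J/(kg·°C)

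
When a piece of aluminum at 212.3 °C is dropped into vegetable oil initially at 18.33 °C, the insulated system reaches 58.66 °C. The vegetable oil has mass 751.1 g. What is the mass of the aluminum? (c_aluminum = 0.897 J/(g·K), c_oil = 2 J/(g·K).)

Taking heat into each body as positive, Σ m c ΔT = 0:
m·0.897·(58.66 − 212.3) + 751.1·2·(58.66 − 18.33) = 0
-137.82 m = -60584
m = -60584/-137.82 ≈ 439.6 g

m ≈ 440 g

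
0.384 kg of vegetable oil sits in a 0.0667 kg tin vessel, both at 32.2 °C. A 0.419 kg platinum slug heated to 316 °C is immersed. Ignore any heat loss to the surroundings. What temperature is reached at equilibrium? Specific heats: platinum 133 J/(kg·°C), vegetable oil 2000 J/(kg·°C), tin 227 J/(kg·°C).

Energy conservation, ΣQ = 0:
0.419·133·(T − 316) + 0.384·2000·(T − 32.2) + 0.0667·227·(T − 32.2) = 0
838.87 T = 42827
T = 42827/838.87 ≈ 51.05 °C

T_f ≈ 51.1 °C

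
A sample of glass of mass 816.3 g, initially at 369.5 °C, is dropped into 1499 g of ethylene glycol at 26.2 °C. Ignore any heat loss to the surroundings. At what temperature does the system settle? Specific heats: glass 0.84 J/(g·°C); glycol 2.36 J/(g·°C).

Let T be the final temperature. ΣQ_i = 0:
816.3·0.84·(T − 369.5) + 1499·2.36·(T − 26.2) = 0
685.69(T − 369.5) + 3537.6(T − 26.2) = 0
4223.3 T = 346049
T = 346049 / 4223.3 = 81.9 °C

T_f ≈ 81.9 °C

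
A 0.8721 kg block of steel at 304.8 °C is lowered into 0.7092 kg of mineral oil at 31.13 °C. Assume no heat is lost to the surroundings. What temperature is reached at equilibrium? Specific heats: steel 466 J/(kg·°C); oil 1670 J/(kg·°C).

Heat gained plus heat lost sum to zero:
0.8721×466×(T − 304.8) + 0.7092×1670×(T − 31.13) = 0
1590.8 T = 160740
T ≈ 101.05 °C

T_f ≈ 101.0 °C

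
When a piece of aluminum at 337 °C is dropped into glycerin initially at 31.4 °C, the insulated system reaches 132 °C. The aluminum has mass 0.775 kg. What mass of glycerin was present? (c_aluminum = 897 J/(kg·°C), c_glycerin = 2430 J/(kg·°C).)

Conservation of energy gives ΣQ = 0:
0.775×897×(132 − 337) + m×2430×(132 − 31.4) = 0
244458 m = 142511
m = 142511/244458 ≈ 0.583 kg

m ≈ 0.583 kg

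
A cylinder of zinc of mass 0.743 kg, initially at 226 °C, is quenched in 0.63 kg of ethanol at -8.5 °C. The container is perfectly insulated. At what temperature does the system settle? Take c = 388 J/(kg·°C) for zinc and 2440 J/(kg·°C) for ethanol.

T_f ≈ 28.5 °C

Taking heat into each body as positive, Σ m c ΔT = 0:
0.743*388*(T − 226) + 0.63*2440*(T − (-8.5)) = 0
288.28(T − 226) + 1537.2(T − (-8.5)) = 0
1825.5 T = 52086
T = 52086/1825.5 ≈ 28.53 °C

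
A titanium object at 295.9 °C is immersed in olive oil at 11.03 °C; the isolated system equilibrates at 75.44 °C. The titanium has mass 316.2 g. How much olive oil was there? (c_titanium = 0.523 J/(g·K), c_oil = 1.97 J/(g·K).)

m ≈ 287 g

Conservation of energy gives ΣQ = 0:
316.2·0.523·(75.44 − 295.9) + m·1.97·(75.44 − 11.03) = 0
126.89 m = 36458
m = 36458/126.89 ≈ 287.3 g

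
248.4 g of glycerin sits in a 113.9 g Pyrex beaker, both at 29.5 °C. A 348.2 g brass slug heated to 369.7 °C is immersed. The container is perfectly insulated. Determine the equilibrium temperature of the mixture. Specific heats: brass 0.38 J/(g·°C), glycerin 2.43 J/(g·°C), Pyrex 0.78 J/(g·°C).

T_f ≈ 84.1 °C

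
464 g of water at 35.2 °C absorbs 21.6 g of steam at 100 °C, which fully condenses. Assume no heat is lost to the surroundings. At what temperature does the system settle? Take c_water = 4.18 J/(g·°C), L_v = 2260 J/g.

T_f ≈ 62.1 °C

Setting the total heat transfer to zero:
condense steam: −21.6×2260 = −48816
  condensate cools 100→T: 21.6×4.18×(T − 100) = 90.29(T − 100)
  original water: 1939.5(T − 35.2)
2029.8 T = 48816 + 9028.8 + 68271 = 126116
T ≈ 62.13 °C — below 100 °C, confirming all the steam condensed.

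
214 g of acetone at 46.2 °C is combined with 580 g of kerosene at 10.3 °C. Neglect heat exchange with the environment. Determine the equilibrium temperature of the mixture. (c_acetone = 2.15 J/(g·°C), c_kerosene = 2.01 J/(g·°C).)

|Q_acetone| = |Q_kerosene|:
214·2.15·(46.2 − T) = 580·2.01·(T − 10.3)
460.1(46.2 − T) = 1165.8(T − 10.3)
1625.9 T = 33264  ⇒  T ≈ 20.46 °C

T_f ≈ 20.5 °C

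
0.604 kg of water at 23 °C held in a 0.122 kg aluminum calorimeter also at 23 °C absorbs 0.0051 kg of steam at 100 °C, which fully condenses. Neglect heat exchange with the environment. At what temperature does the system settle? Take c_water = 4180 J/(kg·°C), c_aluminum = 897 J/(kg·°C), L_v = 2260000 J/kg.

T_f ≈ 28.0 °C

Taking heat into each body as positive, Σ m c ΔT = 0:
latent heat released on condensation: 0.0051·2260000 = 11526
  condensate cools 100→T: 0.0051·4180·(T − 100) = 21.32(T − 100)
  original water: 2524.7(T − 23)
  cup: 109.43(T − 23)
2655.5 T = 11526 + 2131.8 + 60586 = 74243
T ≈ 27.96 °C — below 100 °C, confirming all the steam condensed.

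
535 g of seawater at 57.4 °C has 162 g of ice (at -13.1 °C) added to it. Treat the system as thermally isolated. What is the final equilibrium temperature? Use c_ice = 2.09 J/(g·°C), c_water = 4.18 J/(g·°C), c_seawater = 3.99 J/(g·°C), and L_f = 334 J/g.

Let T be the final temperature. ΣQ_i = 0:
ice -13.1→0 °C: 162·2.09·13.1 = 4435.4; fusion: m_ice L_f = 162·334 = 54108; meltwater 0→T: 162·4.18·T = 677.16 T; seawater: 2134.7(T − 57.4)
2811.8 T = 122529 − 58543 = 63986
T ≈ 22.76 °C. Since T > 0 °C, the all-ice-melts assumption holds.

T_f ≈ 22.8 °C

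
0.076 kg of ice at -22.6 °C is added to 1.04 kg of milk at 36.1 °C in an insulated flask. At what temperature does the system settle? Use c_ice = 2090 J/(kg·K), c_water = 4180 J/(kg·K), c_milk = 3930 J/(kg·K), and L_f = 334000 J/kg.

Energy conservation, ΣQ = 0:
ice -22.6→0 °C: 0.076·2090·22.6 = 3589.8; latent heat to melt: 0.076·334000 = 25384; meltwater 0→T: 0.076·4180·T = 317.68 T; milk: 4087.2(T − 36.1)
4404.9 T = 147548 − 28974 = 118574
T ≈ 26.92 °C. Since T > 0 °C, the all-ice-melts assumption holds.

T_f ≈ 26.9 °C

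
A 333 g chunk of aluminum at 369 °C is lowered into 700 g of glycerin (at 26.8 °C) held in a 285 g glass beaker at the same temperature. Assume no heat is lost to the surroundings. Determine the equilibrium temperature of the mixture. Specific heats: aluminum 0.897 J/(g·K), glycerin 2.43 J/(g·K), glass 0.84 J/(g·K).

Let T be the final temperature. ΣQ_i = 0:
333×0.897×(T − 369) + 700×2.43×(T − 26.8) + 285×0.84×(T − 26.8) = 0
298.7(T − 369) + 1701(T − 26.8) + 239.4(T − 26.8) = 0
2239.1 T = 162223
T = 162223 / 2239.1 = 72.5 °C

T_f ≈ 72.5 °C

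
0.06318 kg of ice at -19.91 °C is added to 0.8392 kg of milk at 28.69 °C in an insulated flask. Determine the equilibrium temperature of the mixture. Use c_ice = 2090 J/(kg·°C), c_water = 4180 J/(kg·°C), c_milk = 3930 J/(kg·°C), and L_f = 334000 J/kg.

T_f ≈ 19.9 °C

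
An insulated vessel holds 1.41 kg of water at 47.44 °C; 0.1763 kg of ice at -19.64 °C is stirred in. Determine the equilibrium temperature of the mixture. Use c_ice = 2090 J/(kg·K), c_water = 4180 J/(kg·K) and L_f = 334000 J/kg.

Conservation of energy gives ΣQ = 0:
ice -19.64→0 °C: 0.1763·2090·19.64 = 7236.7; latent heat to melt: 0.1763·334000 = 58884; meltwater 0→T: 0.1763·4180·T = 736.93 T; water: 5893.8(T − 47.44)
6630.7 T = 279602 − 66121 = 213481
T ≈ 32.20 °C (positive, so assuming full melt was valid).

T_f ≈ 32.2 °C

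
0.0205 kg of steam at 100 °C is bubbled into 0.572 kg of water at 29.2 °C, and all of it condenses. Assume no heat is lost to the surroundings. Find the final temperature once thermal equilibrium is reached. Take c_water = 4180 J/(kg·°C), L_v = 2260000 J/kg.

Heat gained plus heat lost sum to zero:
condense steam: −0.0205·2260000 = −46330; condensate cools 100→T: 0.0205·4180·(T − 100) = 85.69(T − 100); water warms: 0.572·4180·(T − 29.2) = 2391(T − 29.2)
2476.6 T = 46330 + 8569 + 69816 = 124715
T ≈ 50.36 °C — below 100 °C, confirming all the steam condensed.

T_f ≈ 50.4 °C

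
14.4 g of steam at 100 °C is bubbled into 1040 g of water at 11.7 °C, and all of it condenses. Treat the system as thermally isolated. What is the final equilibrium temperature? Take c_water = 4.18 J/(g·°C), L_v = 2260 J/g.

T_f ≈ 20.3 °C

Taking heat into each body as positive, Σ m c ΔT = 0:
steam→water at 100 °C releases m L_v = 14.4×2260 = 32544; condensate cools 100→T: 14.4×4.18×(T − 100) = 60.19(T − 100); water warms: 1040×4.18×(T − 11.7) = 4347.2(T − 11.7)
4407.4 T = 32544 + 6019.2 + 50862 = 89425
T ≈ 20.29 °C (< 100 °C, so full condensation is consistent).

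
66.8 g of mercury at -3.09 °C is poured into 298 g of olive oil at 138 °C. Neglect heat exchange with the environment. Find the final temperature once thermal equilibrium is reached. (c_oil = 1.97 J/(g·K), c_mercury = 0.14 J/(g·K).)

T_f ≈ 135.8 °C

Conservation of energy gives ΣQ = 0:
298×1.97×(T − 138) + 66.8×0.14×(T − (-3.09)) = 0
587.06(T − 138) + 9.352(T − (-3.09)) = 0
596.41 T = 80985
T ≈ 135.79 °C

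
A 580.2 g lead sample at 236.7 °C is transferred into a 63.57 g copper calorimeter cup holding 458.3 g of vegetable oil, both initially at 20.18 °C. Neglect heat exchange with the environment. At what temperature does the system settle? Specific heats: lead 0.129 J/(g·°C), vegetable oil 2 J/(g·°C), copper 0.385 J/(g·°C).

T_f ≈ 36.1 °C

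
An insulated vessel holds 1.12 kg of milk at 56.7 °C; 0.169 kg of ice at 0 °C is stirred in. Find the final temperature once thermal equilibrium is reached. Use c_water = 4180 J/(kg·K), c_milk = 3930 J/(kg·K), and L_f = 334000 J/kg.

T_f ≈ 37.8 °C

Energy balance with sensible and latent terms:
fusion: m_ice L_f = 0.169×334000 = 56446
  warm the meltwater: 706.42 T
  milk: 4401.6(T − 56.7)
5108 T = 249571 − 56446 = 193125
T ≈ 37.81 °C. Since T > 0 °C, the all-ice-melts assumption holds.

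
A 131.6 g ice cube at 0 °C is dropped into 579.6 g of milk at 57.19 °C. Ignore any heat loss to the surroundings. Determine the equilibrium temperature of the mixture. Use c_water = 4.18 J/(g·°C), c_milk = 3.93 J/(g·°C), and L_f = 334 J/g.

Heat gained plus heat lost sum to zero:
melt ice: 131.6×334 = 43954
  warm the meltwater: 550.09 T
  milk cools: 579.6×3.93×(T − 57.19) = 2277.8(T − 57.19)
2827.9 T = 130269 − 43954 = 86315
T ≈ 30.52 °C (positive, so assuming full melt was valid).

T_f ≈ 30.5 °C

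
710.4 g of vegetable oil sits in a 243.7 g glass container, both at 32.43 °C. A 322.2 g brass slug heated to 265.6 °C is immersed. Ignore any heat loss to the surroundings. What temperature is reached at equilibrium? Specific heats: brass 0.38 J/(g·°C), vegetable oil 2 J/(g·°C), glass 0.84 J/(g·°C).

Setting the total heat transfer to zero:
322.2×0.38×(T − 265.6) + 710.4×2×(T − 32.43) + 243.7×0.84×(T − 32.43) = 0
122.44(T − 265.6) + 1420.8(T − 32.43) + 204.71(T − 32.43) = 0
(122.44 + 1420.8 + 204.71) T = 122.44×265.6 + 1420.8×32.43 + 204.71×32.43
T = 85234/1747.9 ≈ 48.76 °C

T_f ≈ 48.8 °C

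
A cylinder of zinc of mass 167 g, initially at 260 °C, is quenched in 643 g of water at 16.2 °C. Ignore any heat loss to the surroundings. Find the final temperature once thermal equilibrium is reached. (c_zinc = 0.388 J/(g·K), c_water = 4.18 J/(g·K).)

Net heat exchanged in the isolated system is zero:
167*0.388*(T − 260) + 643*4.18*(T − 16.2) = 0
64.8(T − 260) + 2687.7(T − 16.2) = 0
2752.5 T = 60388
T ≈ 21.94 °C

T_f ≈ 21.9 °C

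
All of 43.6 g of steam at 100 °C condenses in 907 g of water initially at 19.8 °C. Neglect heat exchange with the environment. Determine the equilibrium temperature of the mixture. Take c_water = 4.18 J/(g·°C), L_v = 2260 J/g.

Energy balance with sensible and latent terms:
condense steam: −43.6×2260 = −98536
  condensate cools 100→T: 43.6×4.18×(T − 100) = 182.25(T − 100)
  original water: 3791.3(T − 19.8)
3973.5 T = 98536 + 18225 + 75067 = 191828
T ≈ 48.28 °C, under the boiling point, so the assumption holds.

T_f ≈ 48.3 °C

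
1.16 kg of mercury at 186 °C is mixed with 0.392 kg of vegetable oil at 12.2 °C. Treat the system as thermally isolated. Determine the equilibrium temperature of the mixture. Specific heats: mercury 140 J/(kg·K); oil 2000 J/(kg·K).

T_f ≈ 42.0 °C

Heat lost by the mercury equals heat gained by the oil:
1.16*140*(186 − T) = 0.392*2000*(T − 12.2)
162.4(186 − T) = 784(T − 12.2)
946.4 T = 39771  ⇒  T ≈ 42.02 °C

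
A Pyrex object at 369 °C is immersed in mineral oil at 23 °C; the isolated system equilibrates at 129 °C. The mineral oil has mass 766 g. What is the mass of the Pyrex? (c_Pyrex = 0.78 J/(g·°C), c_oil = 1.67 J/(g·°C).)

Heat gained plus heat lost sum to zero:
m×0.78×(129 − 369) + 766×1.67×(129 − 23) = 0
-187.2 m = -135597
m = -135597/-187.2 ≈ 724.3 g

m ≈ 724 g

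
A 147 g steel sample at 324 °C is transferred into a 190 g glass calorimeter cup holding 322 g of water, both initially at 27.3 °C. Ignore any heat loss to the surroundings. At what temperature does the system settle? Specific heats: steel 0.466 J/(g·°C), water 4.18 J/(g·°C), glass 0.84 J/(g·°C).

T_f ≈ 40.2 °C

With ΣQ=0 the equilibrium temperature is the m·c-weighted mean:
T_f = (68.5*324 + 1346*27.3 + 159.6*27.3) / (68.5 + 1346 + 159.6)
    = 63296 / 1574.1 ≈ 40.21 °C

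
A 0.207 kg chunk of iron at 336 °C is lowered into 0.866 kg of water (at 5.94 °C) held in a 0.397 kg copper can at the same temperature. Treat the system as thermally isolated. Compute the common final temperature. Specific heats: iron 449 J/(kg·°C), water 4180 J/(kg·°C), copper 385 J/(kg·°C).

T_f ≈ 13.9 °C

Heat gained plus heat lost sum to zero:
0.207*449*(T − 336) + 0.866*4180*(T − 5.94) + 0.397*385*(T − 5.94) = 0
92.94(T − 336) + 3619.9(T − 5.94) + 152.84(T − 5.94) = 0
(92.94 + 3619.9 + 152.84) T = 92.94*336 + 3619.9*5.94 + 152.84*5.94
T = 53639 / 3865.7 = 13.9 °C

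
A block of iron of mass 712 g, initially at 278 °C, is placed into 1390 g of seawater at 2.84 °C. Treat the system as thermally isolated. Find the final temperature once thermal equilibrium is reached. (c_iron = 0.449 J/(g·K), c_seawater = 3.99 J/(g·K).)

Let T be the final temperature. ΣQ_i = 0:
712×0.449×(T − 278) + 1390×3.99×(T − 2.84) = 0
5865.8 T = 104624
T ≈ 17.84 °C

T_f ≈ 17.8 °C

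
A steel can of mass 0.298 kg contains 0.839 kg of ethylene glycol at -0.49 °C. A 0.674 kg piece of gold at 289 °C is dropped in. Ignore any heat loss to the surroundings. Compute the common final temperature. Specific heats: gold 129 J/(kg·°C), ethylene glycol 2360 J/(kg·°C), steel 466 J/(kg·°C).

T_f ≈ 10.9 °C

Let T be the final temperature. ΣQ_i = 0:
0.674·129·(T − 289) + 0.839·2360·(T − (-0.49)) + 0.298·466·(T − (-0.49)) = 0
86.95(T − 289) + 1980(T − (-0.49)) + 138.87(T − (-0.49)) = 0
(86.95 + 1980 + 138.87) T = 86.95·289 + 1980·(-0.49) + 138.87·(-0.49)
T = 24089 / 2205.9 = 10.9 °C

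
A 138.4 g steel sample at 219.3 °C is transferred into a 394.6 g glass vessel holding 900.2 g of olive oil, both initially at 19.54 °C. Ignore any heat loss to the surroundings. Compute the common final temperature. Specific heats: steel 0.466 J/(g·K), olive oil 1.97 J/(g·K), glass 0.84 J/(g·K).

T_f is the heat-capacity-weighted average of the initial temperatures:
T_f = (64.49·219.3 + 1773.4·19.54 + 331.46·19.54) / (64.49 + 1773.4 + 331.46)
    = 55273 / 2169.4 ≈ 25.48 °C

T_f ≈ 25.5 °C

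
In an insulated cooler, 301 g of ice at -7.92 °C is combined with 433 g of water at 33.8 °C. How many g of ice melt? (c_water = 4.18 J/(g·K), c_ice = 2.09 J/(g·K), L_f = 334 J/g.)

Water can give up m c ΔT = 433·4.18·33.8 = 61176 J before reaching 0 °C.
Of that, 301·2.09·7.92 = 4982.4 J goes to bring the ice to 0 °C, leaving 56194 J.
To melt every bit of ice: 301·334 = 100534 J.
56194 J < 100534 J, so only part of the ice melts and the system sits at 0 °C.
m_melted·334 = 56194  ⇒  m_melted ≈ 168.2 g.

m_melted ≈ 168 g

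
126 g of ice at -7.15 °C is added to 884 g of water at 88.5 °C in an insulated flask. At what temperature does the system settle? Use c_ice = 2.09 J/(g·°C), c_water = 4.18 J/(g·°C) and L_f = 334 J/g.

Net heat exchanged in the isolated system is zero:
warm ice to 0 °C: 126×2.09×(0 − (-7.15)) = 1882.9
  melt ice: 126×334 = 42084
  warm the meltwater: 526.68 T
  water: 3695.1(T − 88.5)
4221.8 T = 327018 − 43967 = 283051
T ≈ 67.05 °C. Since T > 0 °C, the all-ice-melts assumption holds.

T_f ≈ 67.0 °C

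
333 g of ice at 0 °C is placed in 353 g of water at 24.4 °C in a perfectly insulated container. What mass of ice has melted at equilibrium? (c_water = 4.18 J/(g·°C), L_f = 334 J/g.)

m_melted ≈ 108 g

Heat available from the water dropping to 0 °C: 353·4.18·24.4 = 36003 J.
To melt every bit of ice: 333·334 = 111222 J.
36003 J < 111222 J, so only part of the ice melts and the system sits at 0 °C.
m_melted·334 = 36003  ⇒  m_melted ≈ 107.8 g.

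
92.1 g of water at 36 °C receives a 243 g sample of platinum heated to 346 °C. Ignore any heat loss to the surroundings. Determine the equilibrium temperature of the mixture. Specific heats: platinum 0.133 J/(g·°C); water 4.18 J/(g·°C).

Conservation of energy gives ΣQ = 0:
243*0.133*(T − 346) + 92.1*4.18*(T − 36) = 0
(32.32 + 384.98) T = 32.32*346 + 384.98*36
T = 25042 / 417.3 = 60 °C

T_f ≈ 60.0 °C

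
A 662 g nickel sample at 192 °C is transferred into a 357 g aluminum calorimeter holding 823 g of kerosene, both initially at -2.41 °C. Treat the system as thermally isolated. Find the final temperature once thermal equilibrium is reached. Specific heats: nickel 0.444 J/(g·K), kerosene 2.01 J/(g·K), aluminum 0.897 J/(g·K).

Net heat exchanged in the isolated system is zero:
662·0.444·(T − 192) + 823·2.01·(T − (-2.41)) + 357·0.897·(T − (-2.41)) = 0
293.93(T − 192) + 1654.2(T − (-2.41)) + 320.23(T − (-2.41)) = 0
2268.4 T = 51676
T = 51676 / 2268.4 = 22.8 °C

T_f ≈ 22.8 °C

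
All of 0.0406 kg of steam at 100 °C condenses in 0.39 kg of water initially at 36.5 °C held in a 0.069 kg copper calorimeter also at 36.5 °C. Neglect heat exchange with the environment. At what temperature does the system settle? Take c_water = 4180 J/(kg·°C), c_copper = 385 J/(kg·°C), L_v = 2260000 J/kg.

Net heat exchanged in the isolated system is zero:
condense steam: −0.0406·2260000 = −91756; condensed water 100 °C→T: 169.71(T − 100); water warms: 0.39·4180·(T − 36.5) = 1630.2(T − 36.5); cup: 26.57(T − 36.5)
1826.5 T = 91756 + 16971 + 60472 = 169199
T ≈ 92.64 °C (< 100 °C, so full condensation is consistent).

T_f ≈ 92.6 °C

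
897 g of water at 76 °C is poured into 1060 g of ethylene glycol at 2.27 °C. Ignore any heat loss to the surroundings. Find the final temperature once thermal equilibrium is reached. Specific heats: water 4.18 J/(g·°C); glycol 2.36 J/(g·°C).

With ΣQ=0 the equilibrium temperature is the m·c-weighted mean:
T_f = (3749.5·76 + 2501.6·2.27) / (3749.5 + 2501.6)
    = 290638 / 6251.1 ≈ 46.49 °C

T_f ≈ 46.5 °C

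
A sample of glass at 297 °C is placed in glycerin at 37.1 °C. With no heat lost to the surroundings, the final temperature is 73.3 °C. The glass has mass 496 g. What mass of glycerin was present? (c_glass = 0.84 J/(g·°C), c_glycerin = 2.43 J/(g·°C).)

|Q_glass| = |Q_glycerin|:
496×0.84×(297 − 73.3) = m×2.43×(73.3 − 37.1)
87.97 m = 93202  ⇒  m ≈ 1060 g

m ≈ 1060 g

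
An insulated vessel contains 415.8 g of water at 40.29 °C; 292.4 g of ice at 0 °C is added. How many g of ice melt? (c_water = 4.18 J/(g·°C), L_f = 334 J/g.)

Cooling the water to 0 °C releases 415.8·4.18·40.29 = 70026 J.
To melt every bit of ice: 292.4·334 = 97662 J.
That's not enough to melt it all — equilibrium is at 0 °C with ice remaining.
Mass melted = 70026/334 ≈ 209.7 g.

m_melted ≈ 210 g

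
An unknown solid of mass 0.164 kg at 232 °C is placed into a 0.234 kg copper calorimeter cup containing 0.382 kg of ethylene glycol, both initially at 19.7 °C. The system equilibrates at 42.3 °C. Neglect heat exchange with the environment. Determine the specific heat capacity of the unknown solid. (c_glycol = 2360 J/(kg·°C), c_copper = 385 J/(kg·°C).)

Setting the total heat transfer to zero:
0.164×c×(42.3 − 232) + 0.382×2360×(42.3 − 19.7) + 0.234×385×(42.3 − 19.7) = 0
-31.11 c = -22410
c = -22410/-31.11 ≈ 720.3 J/(kg·°C)

c ≈ 720 J/(kg·°C)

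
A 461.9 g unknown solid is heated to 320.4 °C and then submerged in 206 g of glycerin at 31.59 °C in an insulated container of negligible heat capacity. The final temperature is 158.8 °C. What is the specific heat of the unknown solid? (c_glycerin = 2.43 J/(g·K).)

m_s c (T_s − T_f) = m_glycerin c_glycerin (T_f − T_0):
461.9·c·(320.4 − 158.8) = 206·2.43·(158.8 − 31.59)
74643 c = 63679  ⇒  c ≈ 0.8531 J/(g·K)

c ≈ 0.853 J/(g·K)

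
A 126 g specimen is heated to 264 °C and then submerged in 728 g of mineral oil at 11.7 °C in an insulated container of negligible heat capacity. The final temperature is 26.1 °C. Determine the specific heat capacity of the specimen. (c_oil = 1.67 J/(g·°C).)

Let T be the final temperature. ΣQ_i = 0:
126×c×(26.1 − 264) + 728×1.67×(26.1 − 11.7) = 0
-29975 c = -17507
c = -17507/-29975 ≈ 0.584 J/(g·°C)

c ≈ 0.584 J/(g·°C)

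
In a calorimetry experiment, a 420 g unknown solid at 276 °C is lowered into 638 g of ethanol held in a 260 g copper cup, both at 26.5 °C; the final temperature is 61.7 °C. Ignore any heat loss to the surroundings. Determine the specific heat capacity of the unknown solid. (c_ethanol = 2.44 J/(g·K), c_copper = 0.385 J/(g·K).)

c ≈ 0.648 J/(g·K)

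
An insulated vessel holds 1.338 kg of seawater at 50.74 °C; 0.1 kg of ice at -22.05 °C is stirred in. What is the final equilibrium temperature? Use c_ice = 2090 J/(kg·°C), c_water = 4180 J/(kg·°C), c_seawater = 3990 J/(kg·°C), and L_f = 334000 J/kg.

T_f ≈ 40.5 °C

Energy conservation, ΣQ = 0:
warm ice to 0 °C: 0.1·2090·(0 − (-22.05)) = 4608.4
  melt ice: 0.1·334000 = 33400
  warm the meltwater: 418 T
  seawater: 5338.6(T − 50.74)
5756.6 T = 270882 − 38008 = 232873
T ≈ 40.45 °C. Since T > 0 °C, the all-ice-melts assumption holds.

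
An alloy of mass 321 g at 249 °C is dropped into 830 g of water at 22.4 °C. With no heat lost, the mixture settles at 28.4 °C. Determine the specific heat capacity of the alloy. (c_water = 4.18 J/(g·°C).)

c ≈ 0.294 J/(g·°C)

Setting the total heat transfer to zero:
321×c×(28.4 − 249) + 830×4.18×(28.4 − 22.4) = 0
-70813 c = -20816
c = -20816/-70813 ≈ 0.294 J/(g·°C)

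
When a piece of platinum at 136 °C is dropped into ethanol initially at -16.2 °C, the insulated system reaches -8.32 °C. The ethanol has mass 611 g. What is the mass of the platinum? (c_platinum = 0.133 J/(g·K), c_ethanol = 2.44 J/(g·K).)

m ≈ 612 g

|Q_platinum| = |Q_ethanol|:
m·0.133·(136 − -8.32) = 611·2.44·(-8.32 − (-16.2))
19.19 m = 11748  ⇒  m ≈ 612 g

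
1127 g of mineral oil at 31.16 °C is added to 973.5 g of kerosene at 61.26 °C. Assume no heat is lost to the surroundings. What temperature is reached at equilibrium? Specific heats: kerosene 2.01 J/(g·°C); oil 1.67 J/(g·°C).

T_f ≈ 46.5 °C

Set heat shed by the hot body equal to heat absorbed by the cold body:
973.5*2.01*(61.26 − T) = 1127*1.67*(T − 31.16)
1956.7(61.26 − T) = 1882.1(T − 31.16)
3838.8 T = 178516  ⇒  T ≈ 46.50 °C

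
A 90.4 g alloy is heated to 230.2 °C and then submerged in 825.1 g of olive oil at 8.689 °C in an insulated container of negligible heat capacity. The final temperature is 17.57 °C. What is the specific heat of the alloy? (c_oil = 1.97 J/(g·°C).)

c ≈ 0.751 J/(g·°C)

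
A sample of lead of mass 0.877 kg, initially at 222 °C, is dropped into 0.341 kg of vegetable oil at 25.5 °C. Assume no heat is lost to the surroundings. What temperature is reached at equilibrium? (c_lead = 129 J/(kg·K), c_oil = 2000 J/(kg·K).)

T_f ≈ 53.5 °C

T_f = Σ m_i c_i T_i / Σ m_i c_i:
T_f = (113.13×222 + 682×25.5) / (113.13 + 682)
    = 42507 / 795.13 ≈ 53.46 °C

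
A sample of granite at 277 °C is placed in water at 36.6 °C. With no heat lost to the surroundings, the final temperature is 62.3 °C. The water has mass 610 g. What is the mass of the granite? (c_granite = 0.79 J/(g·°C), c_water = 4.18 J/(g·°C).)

m ≈ 386 g

Heat lost by the granite = heat gained by the water:
m×0.79×(277 − 62.3) = 610×4.18×(62.3 − 36.6)
169.61 m = 65530  ⇒  m ≈ 386.3 g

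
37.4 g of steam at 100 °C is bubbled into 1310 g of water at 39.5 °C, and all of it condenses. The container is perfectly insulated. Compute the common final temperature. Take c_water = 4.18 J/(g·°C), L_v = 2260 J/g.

T_f ≈ 56.2 °C

Setting the total heat transfer to zero:
latent heat released on condensation: 37.4·2260 = 84524
  condensed water 100 °C→T: 156.33(T − 100)
  original water: 5475.8(T − 39.5)
5632.1 T = 84524 + 15633 + 216294 = 316451
T ≈ 56.19 °C (< 100 °C, so full condensation is consistent).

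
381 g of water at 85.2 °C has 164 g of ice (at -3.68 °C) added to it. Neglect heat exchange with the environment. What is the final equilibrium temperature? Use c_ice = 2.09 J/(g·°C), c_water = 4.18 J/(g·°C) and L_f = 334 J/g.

T_f ≈ 35.0 °C

Energy balance with sensible and latent terms:
ice -3.68→0 °C: 164·2.09·3.68 = 1261.4
  melt ice: 164·334 = 54776
  warm the meltwater: 685.52 T
  water cools: 381·4.18·(T − 85.2) = 1592.6(T − 85.2)
2278.1 T = 135688 − 56037 = 79650
T ≈ 34.96 °C — above 0 °C, consistent with complete melting.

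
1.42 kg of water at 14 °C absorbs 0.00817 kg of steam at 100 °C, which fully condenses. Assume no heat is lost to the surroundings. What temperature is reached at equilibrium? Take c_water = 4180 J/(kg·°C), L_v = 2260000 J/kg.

T_f ≈ 17.6 °C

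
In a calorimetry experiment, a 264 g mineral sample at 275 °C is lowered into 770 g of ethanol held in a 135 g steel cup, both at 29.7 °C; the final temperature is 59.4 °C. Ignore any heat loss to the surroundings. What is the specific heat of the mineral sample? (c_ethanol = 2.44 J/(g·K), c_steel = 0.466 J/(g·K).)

Taking heat into each body as positive, Σ m c ΔT = 0:
264×c×(59.4 − 275) + 770×2.44×(59.4 − 29.7) + 135×0.466×(59.4 − 29.7) = 0
-56918 c = -57669
c = -57669/-56918 ≈ 1.013 J/(g·K)

c ≈ 1.01 J/(g·K)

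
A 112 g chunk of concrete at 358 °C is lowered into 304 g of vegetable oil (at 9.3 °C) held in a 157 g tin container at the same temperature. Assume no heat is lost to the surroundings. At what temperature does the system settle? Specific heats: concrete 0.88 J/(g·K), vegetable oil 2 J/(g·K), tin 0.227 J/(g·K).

T_f ≈ 55.6 °C

Taking heat into each body as positive, Σ m c ΔT = 0:
112×0.88×(T − 358) + 304×2×(T − 9.3) + 157×0.227×(T − 9.3) = 0
98.56(T − 358) + 608(T − 9.3) + 35.64(T − 9.3) = 0
742.2 T = 41270
T = 41270 / 742.2 = 55.6 °C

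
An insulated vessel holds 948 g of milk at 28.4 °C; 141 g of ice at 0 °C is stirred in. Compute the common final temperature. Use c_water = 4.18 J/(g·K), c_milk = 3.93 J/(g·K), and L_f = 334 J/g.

Conservation of energy gives ΣQ = 0:
melt ice: 141·334 = 47094; meltwater 0→T: 141·4.18·T = 589.38 T; milk cools: 948·3.93·(T − 28.4) = 3725.6(T − 28.4)
4315 T = 105808 − 47094 = 58714
T ≈ 13.61 °C (positive, so assuming full melt was valid).

T_f ≈ 13.6 °C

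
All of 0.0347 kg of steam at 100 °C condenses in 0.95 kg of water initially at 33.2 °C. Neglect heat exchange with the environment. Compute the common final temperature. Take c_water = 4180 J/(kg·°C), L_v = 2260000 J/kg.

T_f ≈ 54.6 °C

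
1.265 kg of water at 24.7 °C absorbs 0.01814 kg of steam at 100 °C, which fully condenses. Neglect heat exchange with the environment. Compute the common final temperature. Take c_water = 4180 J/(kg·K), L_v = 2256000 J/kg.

Energy balance with sensible and latent terms:
latent heat released on condensation: 0.01814·2256000 = 40924; condensed water 100 °C→T: 75.83(T − 100); water warms: 1.265·4180·(T − 24.7) = 5287.7(T − 24.7)
5363.5 T = 40924 + 7582.5 + 130606 = 179113
T ≈ 33.39 °C (< 100 °C, so full condensation is consistent).

T_f ≈ 33.4 °C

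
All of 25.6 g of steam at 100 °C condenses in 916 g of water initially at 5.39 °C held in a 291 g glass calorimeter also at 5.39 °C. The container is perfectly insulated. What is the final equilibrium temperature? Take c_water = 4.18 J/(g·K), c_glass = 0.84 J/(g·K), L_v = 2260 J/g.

T_f ≈ 21.7 °C

Energy conservation, ΣQ = 0:
latent heat released on condensation: 25.6×2260 = 57856
  condensate cools 100→T: 25.6×4.18×(T − 100) = 107.01(T − 100)
  original water: 3828.9(T − 5.39)
  cup: 244.44(T − 5.39)
4180.3 T = 57856 + 10701 + 21955 = 90512
T ≈ 21.65 °C — below 100 °C, confirming all the steam condensed.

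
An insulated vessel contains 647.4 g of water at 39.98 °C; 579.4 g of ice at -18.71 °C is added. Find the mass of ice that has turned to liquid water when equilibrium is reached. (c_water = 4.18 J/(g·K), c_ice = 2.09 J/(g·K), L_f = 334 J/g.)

Water can give up m c ΔT = 647.4×4.18×39.98 = 108191 J before reaching 0 °C.
Of that, 579.4×2.09×18.71 = 22657 J goes to bring the ice to 0 °C, leaving 85534 J.
Melting all 579.4 g of ice would need 579.4×334 = 193520 J.
That's not enough to melt it all — equilibrium is at 0 °C with ice remaining.
m_melt = 85534 / L_f = 256.1 g.

m_melted ≈ 256 g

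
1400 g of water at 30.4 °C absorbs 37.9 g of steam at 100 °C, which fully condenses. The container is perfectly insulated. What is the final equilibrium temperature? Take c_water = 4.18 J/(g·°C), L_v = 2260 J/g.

Heat gained plus heat lost sum to zero:
steam→water at 100 °C releases m L_v = 37.9×2260 = 85654; condensed water 100 °C→T: 158.42(T − 100); original water: 5852(T − 30.4)
6010.4 T = 85654 + 15842 + 177901 = 279397
T ≈ 46.49 °C, under the boiling point, so the assumption holds.

T_f ≈ 46.5 °C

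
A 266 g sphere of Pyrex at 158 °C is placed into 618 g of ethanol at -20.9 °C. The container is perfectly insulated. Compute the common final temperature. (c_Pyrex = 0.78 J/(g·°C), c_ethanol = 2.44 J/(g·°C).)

T_f = Σ m_i c_i T_i / Σ m_i c_i:
T_f = (207.48×158 + 1507.9×(-20.9)) / (207.48 + 1507.9)
    = 1266.3 / 1715.4 ≈ 0.74 °C

T_f ≈ 0.7 °C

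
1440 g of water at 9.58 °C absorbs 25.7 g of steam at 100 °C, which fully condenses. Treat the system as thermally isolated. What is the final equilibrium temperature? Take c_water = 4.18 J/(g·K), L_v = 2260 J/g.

T_f ≈ 20.6 °C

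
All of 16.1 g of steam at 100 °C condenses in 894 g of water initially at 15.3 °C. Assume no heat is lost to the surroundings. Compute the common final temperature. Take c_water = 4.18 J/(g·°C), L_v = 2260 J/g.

T_f ≈ 26.4 °C

Energy balance with sensible and latent terms:
steam→water at 100 °C releases m L_v = 16.1×2260 = 36386; condensed water 100 °C→T: 67.3(T − 100); original water: 3736.9(T − 15.3)
3804.2 T = 36386 + 6729.8 + 57175 = 100291
T ≈ 26.36 °C (< 100 °C, so full condensation is consistent).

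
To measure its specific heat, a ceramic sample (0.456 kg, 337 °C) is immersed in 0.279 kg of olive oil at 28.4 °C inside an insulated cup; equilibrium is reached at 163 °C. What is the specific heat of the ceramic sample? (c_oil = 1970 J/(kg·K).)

Let T be the final temperature. ΣQ_i = 0:
0.456×c×(163 − 337) + 0.279×1970×(163 − 28.4) = 0
-79.34 c = -73980
c = -73980/-79.34 ≈ 932.4 J/(kg·K)

c ≈ 932 J/(kg·K)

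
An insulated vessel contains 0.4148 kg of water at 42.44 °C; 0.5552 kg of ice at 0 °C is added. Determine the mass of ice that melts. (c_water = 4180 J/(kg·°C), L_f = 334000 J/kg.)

m_melted ≈ 0.22 kg

Water can give up m c ΔT = 0.4148×4180×42.44 = 73585 J before reaching 0 °C.
To melt every bit of ice: 0.5552×334000 = 185437 J.
73585 J < 185437 J, so only part of the ice melts and the system sits at 0 °C.
m_melt = 73585 / L_f = 0.2203 kg.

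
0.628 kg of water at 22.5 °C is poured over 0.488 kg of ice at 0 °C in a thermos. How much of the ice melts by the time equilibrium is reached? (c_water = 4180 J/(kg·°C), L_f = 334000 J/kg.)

m_melted ≈ 0.177 kg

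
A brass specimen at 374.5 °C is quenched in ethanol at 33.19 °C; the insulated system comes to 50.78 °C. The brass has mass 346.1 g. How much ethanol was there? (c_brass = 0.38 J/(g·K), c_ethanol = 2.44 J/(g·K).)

m ≈ 992 g

Heat lost by the brass = heat gained by the ethanol:
346.1×0.38×(374.5 − 50.78) = m×2.44×(50.78 − 33.19)
42.92 m = 42575  ⇒  m ≈ 992 g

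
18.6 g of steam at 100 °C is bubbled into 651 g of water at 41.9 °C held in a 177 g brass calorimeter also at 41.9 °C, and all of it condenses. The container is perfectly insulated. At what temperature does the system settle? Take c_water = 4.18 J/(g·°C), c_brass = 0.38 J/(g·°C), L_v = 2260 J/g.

T_f ≈ 58.1 °C

Let T be the final temperature. ΣQ_i = 0:
steam→water at 100 °C releases m L_v = 18.6·2260 = 42036
  condensed water 100 °C→T: 77.75(T − 100)
  original water: 2721.2(T − 41.9)
  cup: 67.26(T − 41.9)
2866.2 T = 42036 + 7774.8 + 116836 = 166646
T ≈ 58.14 °C — below 100 °C, confirming all the steam condensed.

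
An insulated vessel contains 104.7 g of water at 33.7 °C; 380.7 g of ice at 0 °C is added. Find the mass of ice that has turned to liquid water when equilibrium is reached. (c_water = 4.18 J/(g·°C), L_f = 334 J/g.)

m_melted ≈ 44.2 g

Heat available from the water dropping to 0 °C: 104.7·4.18·33.7 = 14749 J.
Fully melting the ice requires m_ice L_f = 380.7·334 = 127154 J.
Since 14749 < 127154 J, not all the ice melts; equilibrium is at 0 °C.
m_melt = 14749 / L_f = 44.16 g.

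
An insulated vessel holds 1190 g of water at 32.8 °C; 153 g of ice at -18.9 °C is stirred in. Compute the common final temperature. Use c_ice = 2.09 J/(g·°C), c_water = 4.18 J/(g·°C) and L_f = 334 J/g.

T_f ≈ 18.9 °C

Setting the total heat transfer to zero:
warm ice to 0 °C: 153·2.09·(0 − (-18.9)) = 6043.7
  latent heat to melt: 153·334 = 51102
  meltwater 0→T: 153·4.18·T = 639.54 T
  water cools: 1190·4.18·(T − 32.8) = 4974.2(T − 32.8)
5613.7 T = 163154 − 57146 = 106008
T ≈ 18.88 °C. Since T > 0 °C, the all-ice-melts assumption holds.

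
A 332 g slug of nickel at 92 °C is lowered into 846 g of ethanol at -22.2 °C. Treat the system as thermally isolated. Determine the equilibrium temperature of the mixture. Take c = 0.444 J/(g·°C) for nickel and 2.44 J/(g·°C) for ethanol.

Net heat exchanged in the isolated system is zero:
332*0.444*(T − 92) + 846*2.44*(T − (-22.2)) = 0
147.41(T − 92) + 2064.2(T − (-22.2)) = 0
2211.6 T = -32265
T = -32265 / 2211.6 = -14.6 °C

T_f ≈ -14.6 °C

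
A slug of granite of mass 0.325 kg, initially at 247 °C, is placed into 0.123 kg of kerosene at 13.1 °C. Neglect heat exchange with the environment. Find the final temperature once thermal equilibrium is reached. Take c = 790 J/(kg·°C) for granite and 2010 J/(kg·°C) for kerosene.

T_f ≈ 132.3 °C

Let T be the final temperature. ΣQ_i = 0:
0.325×790×(T − 247) + 0.123×2010×(T − 13.1) = 0
503.98 T = 66656
T ≈ 132.26 °C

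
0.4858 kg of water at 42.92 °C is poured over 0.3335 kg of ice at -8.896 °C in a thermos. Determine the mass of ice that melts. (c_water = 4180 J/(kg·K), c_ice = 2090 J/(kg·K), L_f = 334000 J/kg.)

Heat available from the water dropping to 0 °C: 0.4858·4180·42.92 = 87155 J.
Warming the ice to 0 °C takes 0.3335·2090·8.896 = 6200.6 J, leaving 80955 J for melting.
To melt every bit of ice: 0.3335·334000 = 111389 J.
That's not enough to melt it all — equilibrium is at 0 °C with ice remaining.
m_melt = 80955 / L_f = 0.2424 kg.

m_melted ≈ 0.242 kg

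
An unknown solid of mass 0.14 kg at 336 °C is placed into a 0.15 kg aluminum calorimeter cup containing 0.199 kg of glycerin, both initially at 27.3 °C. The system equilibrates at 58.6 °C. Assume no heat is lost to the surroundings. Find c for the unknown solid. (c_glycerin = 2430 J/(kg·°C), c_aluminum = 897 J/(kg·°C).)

Heat gained plus heat lost sum to zero:
0.14×c×(58.6 − 336) + 0.199×2430×(58.6 − 27.3) + 0.15×897×(58.6 − 27.3) = 0
-38.84 c = -19347
c = -19347/-38.84 ≈ 498.2 J/(kg·°C)

c ≈ 498 J/(kg·°C)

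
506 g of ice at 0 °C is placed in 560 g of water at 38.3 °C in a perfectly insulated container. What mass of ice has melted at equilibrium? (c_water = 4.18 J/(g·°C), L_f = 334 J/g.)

m_melted ≈ 268 g

Cooling the water to 0 °C releases 560×4.18×38.3 = 89653 J.
To melt every bit of ice: 506×334 = 169004 J.
89653 J < 169004 J, so only part of the ice melts and the system sits at 0 °C.
m_melted×334 = 89653  ⇒  m_melted ≈ 268.4 g.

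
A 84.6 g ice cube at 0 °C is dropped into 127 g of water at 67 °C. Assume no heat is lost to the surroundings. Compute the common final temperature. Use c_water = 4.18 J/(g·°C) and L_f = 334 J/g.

T_f ≈ 8.3 °C

Let T be the final temperature. ΣQ_i = 0:
fusion: m_ice L_f = 84.6×334 = 28256
  warm the meltwater: 353.63 T
  water cools: 127×4.18×(T − 67) = 530.86(T − 67)
884.49 T = 35568 − 28256 = 7311.2
T ≈ 8.27 °C — above 0 °C, consistent with complete melting.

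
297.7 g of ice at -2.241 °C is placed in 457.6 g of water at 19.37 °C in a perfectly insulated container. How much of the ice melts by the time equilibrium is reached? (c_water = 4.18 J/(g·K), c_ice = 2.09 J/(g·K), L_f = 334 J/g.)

m_melted ≈ 107 g

Cooling the water to 0 °C releases 457.6·4.18·19.37 = 37050 J.
Of that, 297.7·2.09·2.241 = 1394.3 J goes to bring the ice to 0 °C, leaving 35656 J.
To melt every bit of ice: 297.7·334 = 99432 J.
Since 35656 < 99432 J, not all the ice melts; equilibrium is at 0 °C.
m_melted·334 = 35656  ⇒  m_melted ≈ 106.8 g.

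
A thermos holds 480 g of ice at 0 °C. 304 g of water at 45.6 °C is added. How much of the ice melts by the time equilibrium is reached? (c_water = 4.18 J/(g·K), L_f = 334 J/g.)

m_melted ≈ 173 g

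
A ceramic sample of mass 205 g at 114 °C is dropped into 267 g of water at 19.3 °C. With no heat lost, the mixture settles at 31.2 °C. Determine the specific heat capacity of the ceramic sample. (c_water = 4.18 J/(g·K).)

Heat lost by the ceramic sample = heat gained by the water:
205×c×(114 − 31.2) = 267×4.18×(31.2 − 19.3)
16974 c = 13281  ⇒  c ≈ 0.7824 J/(g·K)

c ≈ 0.782 J/(g·K)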